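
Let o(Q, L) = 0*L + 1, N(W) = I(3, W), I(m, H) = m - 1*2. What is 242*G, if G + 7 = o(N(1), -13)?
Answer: -1452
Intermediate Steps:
I(m, H) = -2 + m (I(m, H) = m - 2 = -2 + m)
N(W) = 1 (N(W) = -2 + 3 = 1)
o(Q, L) = 1 (o(Q, L) = 0 + 1 = 1)
G = -6 (G = -7 + 1 = -6)
242*G = 242*(-6) = -1452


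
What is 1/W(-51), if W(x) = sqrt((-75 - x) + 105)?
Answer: 1/9 ≈ 0.11111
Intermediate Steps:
W(x) = sqrt(30 - x)
1/W(-51) = 1/(sqrt(30 - 1*(-51))) = 1/(sqrt(30 + 51)) = 1/(sqrt(81)) = 1/9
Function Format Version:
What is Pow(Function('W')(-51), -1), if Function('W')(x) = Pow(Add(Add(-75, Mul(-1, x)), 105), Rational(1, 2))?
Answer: Rational(1, 9) ≈ 0.11111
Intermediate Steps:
Function('W')(x) = Pow(Add(30, Mul(-1, x)), Rational(1, 2))
Pow(Function('W')(-51), -1) = Pow(Pow(Add(30, Mul(-1, -51)), Rational(1, 2)), -1) = Pow(Pow(Add(30, 51), Rational(1, 2)), -1) = Pow(Pow(81, Rational(1, 2)), -1) = Pow(9, -1) = Rational(1, 9)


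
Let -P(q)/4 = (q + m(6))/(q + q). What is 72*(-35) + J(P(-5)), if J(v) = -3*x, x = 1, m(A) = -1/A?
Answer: -2523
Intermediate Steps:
P(q) = -2*(-⅙ + q)/q (P(q) = -4*(q - 1/6)/(q + q) = -4*(q - 1*⅙)/(2*q) = -4*(q - ⅙)*1/(2*q) = -4*(-⅙ + q)*1/(2*q) = -2*(-⅙ + q)/q)
J(v) = -3 (J(v) = -3*1 = -3)
72*(-35) + J(P(-5)) = 72*(-35) - 3 = -2520 - 3 = -2523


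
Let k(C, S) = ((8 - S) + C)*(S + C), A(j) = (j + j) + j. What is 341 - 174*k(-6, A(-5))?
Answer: 62459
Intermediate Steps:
A(j) = 3*j (A(j) = 2*j + j = 3*j)
k(C, S) = (C + S)*(8 + C - S) (k(C, S) = (8 + C - S)*(C + S) = (C + S)*(8 + C - S))
341 - 174*k(-6, A(-5)) = 341 - 174*((-6)**2 - (3*(-5))**2 + 8*(-6) + 8*(3*(-5))) = 341 - 174*(36 - 1*(-15)**2 - 48 + 8*(-15)) = 341 - 174*(36 - 1*225 - 48 - 120) = 341 - 174*(36 - 225 - 48 - 120) = 341 - 174*(-357) = 341 + 62118 = 62459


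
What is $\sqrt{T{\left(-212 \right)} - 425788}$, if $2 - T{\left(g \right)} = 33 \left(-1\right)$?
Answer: $i \sqrt{425753} \approx 652.5 i$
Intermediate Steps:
$T{\left(g \right)} = 35$ ($T{\left(g \right)} = 2 - 33 \left(-1\right) = 2 - -33 = 2 + 33 = 35$)
$\sqrt{T{\left(-212 \right)} - 425788} = \sqrt{35 - 425788} = \sqrt{-425753} = i \sqrt{425753}$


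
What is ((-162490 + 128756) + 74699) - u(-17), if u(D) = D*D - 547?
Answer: 41223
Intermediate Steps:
u(D) = -547 + D² (u(D) = D² - 547 = -547 + D²)
((-162490 + 128756) + 74699) - u(-17) = ((-162490 + 128756) + 74699) - (-547 + (-17)²) = (-33734 + 74699) - (-547 + 289) = 40965 - 1*(-258) = 40965 + 258 = 41223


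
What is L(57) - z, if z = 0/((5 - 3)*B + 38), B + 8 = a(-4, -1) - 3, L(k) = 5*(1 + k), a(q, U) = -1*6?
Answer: 290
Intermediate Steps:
a(q, U) = -6
L(k) = 5 + 5*k
B = -17 (B = -8 + (-6 - 3) = -8 - 9 = -17)
z = 0 (z = 0/((5 - 3)*(-17) + 38) = 0/(2*(-17) + 38) = 0/(-34 + 38) = 0/4 = 0*(¼) = 0)
L(57) - z = (5 + 5*57) - 1*0 = (5 + 285) + 0 = 290 + 0 = 290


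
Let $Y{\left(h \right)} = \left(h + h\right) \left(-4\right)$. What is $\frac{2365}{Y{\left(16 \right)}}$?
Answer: $- \frac{2365}{128} \approx -18.477$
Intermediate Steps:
$Y{\left(h \right)} = - 8 h$ ($Y{\left(h \right)} = 2 h \left(-4\right) = - 8 h$)
$\frac{2365}{Y{\left(16 \right)}} = \frac{2365}{\left(-8\right) 16} = \frac{2365}{-128} = 2365 \left(- \frac{1}{128}\right) = - \frac{2365}{128}$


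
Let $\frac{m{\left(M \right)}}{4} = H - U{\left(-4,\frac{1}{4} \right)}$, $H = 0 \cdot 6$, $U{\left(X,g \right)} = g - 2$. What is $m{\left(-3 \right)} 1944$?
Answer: $13608$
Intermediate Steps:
$U{\left(X,g \right)} = -2 + g$
$H = 0$
$m{\left(M \right)} = 7$ ($m{\left(M \right)} = 4 \left(0 - \left(-2 + \frac{1}{4}\right)\right) = 4 \left(0 - - \frac{7}{4}\right) = 4 \left(0 + \frac{7}{4}\right) = 4 \cdot \frac{7}{4} = 7$)
$m{\left(-3 \right)} 1944 = 7 \cdot 1944 = 13608$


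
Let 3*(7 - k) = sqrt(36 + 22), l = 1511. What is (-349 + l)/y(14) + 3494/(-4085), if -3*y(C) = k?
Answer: -898477732/1564555 - 10458*sqrt(58)/383 ≈ -782.22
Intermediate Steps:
k = 7 - sqrt(58)/3 (k = 7 - sqrt(36 + 22)/3 = 7 - sqrt(58)/3 ≈ 4.4614)
y(C) = -7/3 + sqrt(58)/9 (y(C) = -(7 - sqrt(58)/3)/3 = -7/3 + sqrt(58)/9)
(-349 + l)/y(14) + 3494/(-4085) = (-349 + 1511)/(-7/3 + sqrt(58)/9) + 3494/(-4085) = 1162/(-7/3 + sqrt(58)/9) + 3494*(-1/4085) = 1162/(-7/3 + sqrt(58)/9) - 3494/4085 = -3494/4085 + 1162/(-7/3 + sqrt(58)/9)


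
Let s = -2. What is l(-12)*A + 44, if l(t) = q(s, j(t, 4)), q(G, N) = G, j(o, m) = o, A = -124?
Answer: 292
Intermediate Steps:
l(t) = -2
l(-12)*A + 44 = -2*(-124) + 44 = 248 + 44 = 292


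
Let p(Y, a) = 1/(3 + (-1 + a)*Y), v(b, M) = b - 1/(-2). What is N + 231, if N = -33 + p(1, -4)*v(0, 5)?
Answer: 791/4 ≈ 197.75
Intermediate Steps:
v(b, M) = 1/2 + b (v(b, M) = b - 1*(-1/2) = b + 1/2 = 1/2 + b)
p(Y, a) = 1/(3 + Y*(-1 + a))
N = -133/4 (N = -33 + (1/2 + 0)/(3 - 1*1 + 1*(-4)) = -33 + (1/2)/(3 - 1 - 4) = -33 + (1/2)/(-2) = -33 - 1/2*1/2 = -33 - 1/4 = -133/4 ≈ -33.250)
N + 231 = -133/4 + 231 = 791/4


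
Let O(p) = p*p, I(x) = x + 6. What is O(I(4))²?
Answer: 10000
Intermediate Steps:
I(x) = 6 + x
O(p) = p²
O(I(4))² = ((6 + 4)²)² = (10²)² = 100² = 10000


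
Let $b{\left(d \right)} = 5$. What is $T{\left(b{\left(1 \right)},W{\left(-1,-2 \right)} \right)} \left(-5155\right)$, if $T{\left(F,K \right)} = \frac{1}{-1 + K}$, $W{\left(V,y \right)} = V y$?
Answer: $-5155$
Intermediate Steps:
$T{\left(b{\left(1 \right)},W{\left(-1,-2 \right)} \right)} \left(-5155\right) = \frac{1}{-1 - -2} \left(-5155\right) = \frac{1}{-1 + 2} \left(-5155\right) = 1^{-1} \left(-5155\right) = 1 \left(-5155\right) = -5155$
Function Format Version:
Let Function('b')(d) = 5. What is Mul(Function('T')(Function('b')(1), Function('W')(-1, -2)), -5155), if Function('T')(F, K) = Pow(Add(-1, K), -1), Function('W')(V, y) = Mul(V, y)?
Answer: -5155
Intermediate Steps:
Mul(Function('T')(Function('b')(1), Function('W')(-1, -2)), -5155) = Mul(Pow(Add(-1, Mul(-1, -2)), -1), -5155) = Mul(Pow(Add(-1, 2), -1), -5155) = Mul(Pow(1, -1), -5155) = Mul(1, -5155) = -5155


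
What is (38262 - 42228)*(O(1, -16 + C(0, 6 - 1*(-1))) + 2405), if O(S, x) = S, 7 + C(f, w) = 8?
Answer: -9542196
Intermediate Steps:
C(f, w) = 1 (C(f, w) = -7 + 8 = 1)
(38262 - 42228)*(O(1, -16 + C(0, 6 - 1*(-1))) + 2405) = (38262 - 42228)*(1 + 2405) = -3966*2406 = -9542196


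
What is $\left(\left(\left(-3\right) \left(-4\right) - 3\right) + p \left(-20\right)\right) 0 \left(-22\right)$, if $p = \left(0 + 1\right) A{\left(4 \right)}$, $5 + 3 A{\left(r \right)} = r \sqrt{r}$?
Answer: $0$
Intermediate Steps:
$A{\left(r \right)} = - \frac{5}{3} + \frac{r^{\frac{3}{2}}}{3}$ ($A{\left(r \right)} = - \frac{5}{3} + \frac{r \sqrt{r}}{3} = - \frac{5}{3} + \frac{r^{\frac{3}{2}}}{3}$)
$p = 1$ ($p = \left(0 + 1\right) \left(- \frac{5}{3} + \frac{4^{\frac{3}{2}}}{3}\right) = 1 \left(- \frac{5}{3} + \frac{1}{3} \cdot 8\right) = 1 \left(- \frac{5}{3} + \frac{8}{3}\right) = 1 \cdot 1 = 1$)
$\left(\left(\left(-3\right) \left(-4\right) - 3\right) + p \left(-20\right)\right) 0 \left(-22\right) = \left(\left(\left(-3\right) \left(-4\right) - 3\right) + 1 \left(-20\right)\right) 0 \left(-22\right) = \left(\left(12 - 3\right) - 20\right) 0 = \left(9 - 20\right) 0 = \left(-11\right) 0 = 0$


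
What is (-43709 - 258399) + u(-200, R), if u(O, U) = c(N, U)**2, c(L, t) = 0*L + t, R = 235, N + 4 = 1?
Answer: -246883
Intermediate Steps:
N = -3 (N = -4 + 1 = -3)
c(L, t) = t (c(L, t) = 0 + t = t)
u(O, U) = U**2
(-43709 - 258399) + u(-200, R) = (-43709 - 258399) + 235**2 = -302108 + 55225 = -246883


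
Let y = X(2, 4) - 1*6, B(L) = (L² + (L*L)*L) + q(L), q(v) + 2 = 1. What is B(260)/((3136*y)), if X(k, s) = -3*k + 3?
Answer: -17643599/28224 ≈ -625.13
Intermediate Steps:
q(v) = -1 (q(v) = -2 + 1 = -1)
X(k, s) = 3 - 3*k
B(L) = -1 + L² + L³ (B(L) = (L² + (L*L)*L) - 1 = (L² + L²*L) - 1 = (L² + L³) - 1 = -1 + L² + L³)
y = -9 (y = (3 - 3*2) - 1*6 = (3 - 6) - 6 = -3 - 6 = -9)
B(260)/((3136*y)) = (-1 + 260² + 260³)/((3136*(-9))) = (-1 + 67600 + 17576000)/(-28224) = 17643599*(-1/28224) = -17643599/28224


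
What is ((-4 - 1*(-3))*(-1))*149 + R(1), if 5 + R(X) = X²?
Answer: 145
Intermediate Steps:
R(X) = -5 + X²
((-4 - 1*(-3))*(-1))*149 + R(1) = ((-4 - 1*(-3))*(-1))*149 + (-5 + 1²) = ((-4 + 3)*(-1))*149 + (-5 + 1) = -1*(-1)*149 - 4 = 1*149 - 4 = 149 - 4 = 145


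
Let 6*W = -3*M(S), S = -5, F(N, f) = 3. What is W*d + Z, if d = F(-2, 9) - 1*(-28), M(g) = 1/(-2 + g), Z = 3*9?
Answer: 409/14 ≈ 29.214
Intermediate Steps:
Z = 27
d = 31 (d = 3 - 1*(-28) = 3 + 28 = 31)
W = 1/14 (W = (-3/(-2 - 5))/6 = (-3/(-7))/6 = (-3*(-⅐))/6 = (⅙)*(3/7) = 1/14 ≈ 0.071429)
W*d + Z = (1/14)*31 + 27 = 31/14 + 27 = 409/14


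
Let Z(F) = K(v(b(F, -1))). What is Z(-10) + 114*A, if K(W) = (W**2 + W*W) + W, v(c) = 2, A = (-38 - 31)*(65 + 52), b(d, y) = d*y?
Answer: -920312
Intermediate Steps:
A = -8073 (A = -69*117 = -8073)
K(W) = W + 2*W**2 (K(W) = (W**2 + W**2) + W = 2*W**2 + W = W + 2*W**2)
Z(F) = 10 (Z(F) = 2*(1 + 2*2) = 2*(1 + 4) = 2*5 = 10)
Z(-10) + 114*A = 10 + 114*(-8073) = 10 - 920322 = -920312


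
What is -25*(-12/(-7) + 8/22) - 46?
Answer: -7542/77 ≈ -97.948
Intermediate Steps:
-25*(-12/(-7) + 8/22) - 46 = -25*(-12*(-⅐) + 8*(1/22)) - 46 = -25*(12/7 + 4/11) - 46 = -25*160/77 - 46 = -4000/77 - 46 = -7542/77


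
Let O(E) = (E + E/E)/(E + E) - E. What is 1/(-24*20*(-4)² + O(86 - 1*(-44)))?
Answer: -260/2030469 ≈ -0.00012805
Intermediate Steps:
O(E) = -E + (1 + E)/(2*E) (O(E) = (E + 1)/((2*E)) - E = (1 + E)*(1/(2*E)) - E = (1 + E)/(2*E) - E = -E + (1 + E)/(2*E))
1/(-24*20*(-4)² + O(86 - 1*(-44))) = 1/(-24*20*(-4)² + (½ + 1/(2*(86 - 1*(-44))) - (86 - 1*(-44)))) = 1/(-480*16 + (½ + 1/(2*(86 + 44)) - (86 + 44))) = 1/(-7680 + (½ + (½)/130 - 1*130)) = 1/(-7680 + (½ + (½)*(1/130) - 130)) = 1/(-7680 + (½ + 1/260 - 130)) = 1/(-7680 - 33669/260) = 1/(-2030469/260) = -260/2030469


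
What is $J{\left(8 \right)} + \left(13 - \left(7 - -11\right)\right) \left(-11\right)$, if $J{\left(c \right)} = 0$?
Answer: $55$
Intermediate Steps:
$J{\left(8 \right)} + \left(13 - \left(7 - -11\right)\right) \left(-11\right) = 0 + \left(13 - \left(7 - -11\right)\right) \left(-11\right) = 0 + \left(13 - \left(7 + 11\right)\right) \left(-11\right) = 0 + \left(13 - 18\right) \left(-11\right) = 0 - -55 = 0 + 55 = 55$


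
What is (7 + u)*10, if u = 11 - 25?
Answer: -70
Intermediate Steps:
u = -14
(7 + u)*10 = (7 - 14)*10 = -7*10 = -70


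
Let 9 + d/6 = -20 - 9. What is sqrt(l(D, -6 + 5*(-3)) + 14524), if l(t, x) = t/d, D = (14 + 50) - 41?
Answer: sqrt(188752593)/114 ≈ 120.52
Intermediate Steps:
d = -228 (d = -54 + 6*(-20 - 9) = -54 + 6*(-29) = -54 - 174 = -228)
D = 23 (D = 64 - 41 = 23)
l(t, x) = -t/228 (l(t, x) = t/(-228) = t*(-1/228) = -t/228)
sqrt(l(D, -6 + 5*(-3)) + 14524) = sqrt(-1/228*23 + 14524) = sqrt(-23/228 + 14524) = sqrt(3311449/228) = sqrt(188752593)/114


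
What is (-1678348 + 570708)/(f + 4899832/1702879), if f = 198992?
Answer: -47154422389/8471604945 ≈ -5.5662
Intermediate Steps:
(-1678348 + 570708)/(f + 4899832/1702879) = (-1678348 + 570708)/(198992 + 4899832/1702879) = -1107640/(198992 + 4899832*(1/1702879)) = -1107640/(198992 + 4899832/1702879) = -1107640/338864197800/1702879 = -1107640*1702879/338864197800 = -47154422389/8471604945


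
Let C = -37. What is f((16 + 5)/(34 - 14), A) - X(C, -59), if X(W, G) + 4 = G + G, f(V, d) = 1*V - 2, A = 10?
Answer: 2421/20 ≈ 121.05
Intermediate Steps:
f(V, d) = -2 + V (f(V, d) = V - 2 = -2 + V)
X(W, G) = -4 + 2*G (X(W, G) = -4 + (G + G) = -4 + 2*G)
f((16 + 5)/(34 - 14), A) - X(C, -59) = (-2 + (16 + 5)/(34 - 14)) - (-4 + 2*(-59)) = (-2 + 21/20) - (-4 - 118) = (-2 + 21*(1/20)) - 1*(-122) = (-2 + 21/20) + 122 = -19/20 + 122 = 2421/20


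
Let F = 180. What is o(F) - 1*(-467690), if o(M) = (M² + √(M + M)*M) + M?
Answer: 500270 + 1080*√10 ≈ 5.0369e+5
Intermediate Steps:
o(M) = M + M² + √2*M^(3/2) (o(M) = (M² + √(2*M)*M) + M = (M² + (√2*√M)*M) + M = (M² + √2*M^(3/2)) + M = M + M² + √2*M^(3/2))
o(F) - 1*(-467690) = (180 + 180² + √2*180^(3/2)) - 1*(-467690) = (180 + 32400 + √2*(1080*√5)) + 467690 = (180 + 32400 + 1080*√10) + 467690 = (32580 + 1080*√10) + 467690 = 500270 + 1080*√10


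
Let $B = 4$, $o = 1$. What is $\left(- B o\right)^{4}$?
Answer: $256$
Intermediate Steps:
$\left(- B o\right)^{4} = \left(\left(-1\right) 4 \cdot 1\right)^{4} = \left(\left(-4\right) 1\right)^{4} = \left(-4\right)^{4} = 256$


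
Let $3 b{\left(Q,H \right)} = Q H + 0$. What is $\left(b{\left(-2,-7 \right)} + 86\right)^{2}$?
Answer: $\frac{73984}{9} \approx 8220.4$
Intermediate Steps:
$b{\left(Q,H \right)} = \frac{H Q}{3}$ ($b{\left(Q,H \right)} = \frac{Q H + 0}{3} = \frac{H Q + 0}{3} = \frac{H Q}{3}$)
$\left(b{\left(-2,-7 \right)} + 86\right)^{2} = \left(\frac{1}{3} \left(-7\right) \left(-2\right) + 86\right)^{2} = \left(\frac{14}{3} + 86\right)^{2} = \left(\frac{272}{3}\right)^{2} = \frac{73984}{9}$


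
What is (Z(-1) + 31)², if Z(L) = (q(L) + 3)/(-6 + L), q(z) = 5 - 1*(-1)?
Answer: 43264/49 ≈ 882.94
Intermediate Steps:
q(z) = 6 (q(z) = 5 + 1 = 6)
Z(L) = 9/(-6 + L) (Z(L) = (6 + 3)/(-6 + L) = 9/(-6 + L))
(Z(-1) + 31)² = (9/(-6 - 1) + 31)² = (9/(-7) + 31)² = (9*(-⅐) + 31)² = (-9/7 + 31)² = (208/7)² = 43264/49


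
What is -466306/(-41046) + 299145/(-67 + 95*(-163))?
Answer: -279261931/35463744 ≈ -7.8746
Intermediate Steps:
-466306/(-41046) + 299145/(-67 + 95*(-163)) = -466306*(-1/41046) + 299145/(-67 - 15485) = 233153/20523 + 299145/(-15552) = 233153/20523 + 299145*(-1/15552) = 233153/20523 - 99715/5184 = -279261931/35463744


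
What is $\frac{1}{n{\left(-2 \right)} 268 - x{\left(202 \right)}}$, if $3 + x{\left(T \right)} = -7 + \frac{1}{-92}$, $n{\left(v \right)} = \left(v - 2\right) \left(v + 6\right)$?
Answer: $- \frac{92}{393575} \approx -0.00023375$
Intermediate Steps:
$n{\left(v \right)} = \left(-2 + v\right) \left(6 + v\right)$
$x{\left(T \right)} = - \frac{921}{92}$ ($x{\left(T \right)} = -3 - \left(7 - \frac{1}{-92}\right) = -3 - \frac{645}{92} = - \frac{921}{92}$)
$\frac{1}{n{\left(-2 \right)} 268 - x{\left(202 \right)}} = \frac{1}{\left(-12 + \left(-2\right)^{2} + 4 \left(-2\right)\right) 268 - - \frac{921}{92}} = \frac{1}{\left(-12 + 4 - 8\right) 268 + \frac{921}{92}} = \frac{1}{\left(-16\right) 268 + \frac{921}{92}} = \frac{1}{-4288 + \frac{921}{92}} = \frac{1}{- \frac{393575}{92}} = - \frac{92}{393575}$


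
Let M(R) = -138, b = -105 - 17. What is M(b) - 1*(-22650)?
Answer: 22512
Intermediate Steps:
b = -122
M(b) - 1*(-22650) = -138 - 1*(-22650) = -138 + 22650 = 22512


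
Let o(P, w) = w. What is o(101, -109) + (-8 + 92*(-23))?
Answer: -2233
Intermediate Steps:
o(101, -109) + (-8 + 92*(-23)) = -109 + (-8 + 92*(-23)) = -109 + (-8 - 2116) = -109 - 2124 = -2233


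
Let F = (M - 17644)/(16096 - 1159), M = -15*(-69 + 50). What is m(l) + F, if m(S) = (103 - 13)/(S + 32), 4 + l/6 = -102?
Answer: -5914583/4510974 ≈ -1.3112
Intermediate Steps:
l = -636 (l = -24 + 6*(-102) = -24 - 612 = -636)
m(S) = 90/(32 + S)
M = 285 (M = -15*(-19) = 285)
F = -17359/14937 (F = (285 - 17644)/(16096 - 1159) = -17359/14937 ≈ -1.1621)
m(l) + F = 90/(32 - 636) - 17359/14937 = 90/(-604) - 17359/14937 = 90*(-1/604) - 17359/14937 = -45/302 - 17359/14937 = -5914583/4510974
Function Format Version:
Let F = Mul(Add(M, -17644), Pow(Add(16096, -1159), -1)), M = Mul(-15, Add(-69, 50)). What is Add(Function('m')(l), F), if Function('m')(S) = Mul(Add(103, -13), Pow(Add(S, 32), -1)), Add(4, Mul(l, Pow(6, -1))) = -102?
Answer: Rational(-5914583, 4510974) ≈ -1.3112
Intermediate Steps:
l = -636 (l = Add(-24, Mul(6, -102)) = Add(-24, -612) = -636)
Function('m')(S) = Mul(90, Pow(Add(32, S), -1))
M = 285 (M = Mul(-15, -19) = 285)
F = Rational(-17359, 14937) (F = Mul(Add(285, -17644), Pow(Add(16096, -1159), -1)) = Mul(-17359, Pow(14937, -1)) = Mul(-17359, Rational(1, 14937)) = Rational(-17359, 14937) ≈ -1.1621)
Add(Function('m')(l), F) = Add(Mul(90, Pow(Add(32, -636), -1)), Rational(-17359, 14937)) = Add(Mul(90, Pow(-604, -1)), Rational(-17359, 14937)) = Add(Mul(90, Rational(-1, 604)), Rational(-17359, 14937)) = Add(Rational(-45, 302), Rational(-17359, 14937)) = Rational(-5914583, 4510974)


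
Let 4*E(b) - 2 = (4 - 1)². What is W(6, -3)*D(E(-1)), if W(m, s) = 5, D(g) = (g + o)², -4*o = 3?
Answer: 20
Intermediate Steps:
o = -¾ (o = -¼*3 = -¾ ≈ -0.75000)
E(b) = 11/4 (E(b) = ½ + (4 - 1)²/4 = ½ + (¼)*3² = ½ + (¼)*9 = ½ + 9/4 = 11/4)
D(g) = (-¾ + g)² (D(g) = (g - ¾)² = (-¾ + g)²)
W(6, -3)*D(E(-1)) = 5*((-3 + 4*(11/4))²/16) = 5*((-3 + 11)²/16) = 5*((1/16)*8²) = 5*((1/16)*64) = 5*4 = 20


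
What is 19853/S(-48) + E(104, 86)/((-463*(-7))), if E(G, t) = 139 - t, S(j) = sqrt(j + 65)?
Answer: 53/3241 + 19853*sqrt(17)/17 ≈ 4815.1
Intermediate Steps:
S(j) = sqrt(65 + j)
19853/S(-48) + E(104, 86)/((-463*(-7))) = 19853/(sqrt(65 - 48)) + (139 - 1*86)/((-463*(-7))) = 19853/(sqrt(17)) + (139 - 86)/3241 = 19853*(sqrt(17)/17) + 53*(1/3241) = 19853*sqrt(17)/17 + 53/3241 = 53/3241 + 19853*sqrt(17)/17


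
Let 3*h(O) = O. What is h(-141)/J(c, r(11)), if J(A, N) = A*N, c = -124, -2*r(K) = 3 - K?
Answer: 47/496 ≈ 0.094758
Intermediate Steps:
h(O) = O/3
r(K) = -3/2 + K/2 (r(K) = -(3 - K)/2 = -3/2 + K/2)
h(-141)/J(c, r(11)) = ((⅓)*(-141))/((-124*(-3/2 + (½)*11))) = -47*(-1/(124*(-3/2 + 11/2))) = -47/((-124*4)) = -47/(-496) = -47*(-1/496) = 47/496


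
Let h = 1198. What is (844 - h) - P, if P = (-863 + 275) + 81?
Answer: 153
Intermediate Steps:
P = -507 (P = -588 + 81 = -507)
(844 - h) - P = (844 - 1*1198) - 1*(-507) = (844 - 1198) + 507 = -354 + 507 = 153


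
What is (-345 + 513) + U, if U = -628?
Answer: -460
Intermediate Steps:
(-345 + 513) + U = (-345 + 513) - 628 = 168 - 628 = -460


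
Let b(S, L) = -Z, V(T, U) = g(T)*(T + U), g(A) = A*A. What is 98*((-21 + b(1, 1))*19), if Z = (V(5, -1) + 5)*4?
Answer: -821142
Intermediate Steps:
g(A) = A**2
V(T, U) = T**2*(T + U)
Z = 420 (Z = (5**2*(5 - 1) + 5)*4 = (25*4 + 5)*4 = (100 + 5)*4 = 105*4 = 420)
b(S, L) = -420 (b(S, L) = -1*420 = -420)
98*((-21 + b(1, 1))*19) = 98*((-21 - 420)*19) = 98*(-441*19) = 98*(-8379) = -821142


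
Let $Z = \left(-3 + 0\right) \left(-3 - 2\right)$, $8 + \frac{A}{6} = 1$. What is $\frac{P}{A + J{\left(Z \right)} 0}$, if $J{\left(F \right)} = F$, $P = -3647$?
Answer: $\frac{521}{6} \approx 86.833$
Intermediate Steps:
$A = -42$ ($A = -48 + 6 \cdot 1 = -48 + 6 = -42$)
$Z = 15$ ($Z = \left(-3\right) \left(-5\right) = 15$)
$\frac{P}{A + J{\left(Z \right)} 0} = - \frac{3647}{-42 + 15 \cdot 0} = - \frac{3647}{-42 + 0} = - \frac{3647}{-42} = \left(-3647\right) \left(- \frac{1}{42}\right) = \frac{521}{6}$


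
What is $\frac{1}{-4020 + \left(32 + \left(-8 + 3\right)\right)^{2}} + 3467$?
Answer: $\frac{11409896}{3291} \approx 3467.0$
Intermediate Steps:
$\frac{1}{-4020 + \left(32 + \left(-8 + 3\right)\right)^{2}} + 3467 = \frac{1}{-4020 + \left(32 - 5\right)^{2}} + 3467 = \frac{1}{-4020 + 27^{2}} + 3467 = \frac{1}{-4020 + 729} + 3467 = \frac{1}{-3291} + 3467 = - \frac{1}{3291} + 3467 = \frac{11409896}{3291}$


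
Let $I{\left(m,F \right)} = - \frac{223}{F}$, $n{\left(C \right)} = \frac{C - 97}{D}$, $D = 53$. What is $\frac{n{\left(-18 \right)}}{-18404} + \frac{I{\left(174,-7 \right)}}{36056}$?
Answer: $\frac{61635489}{61546546376} \approx 0.0010014$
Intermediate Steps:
$n{\left(C \right)} = - \frac{97}{53} + \frac{C}{53}$ ($n{\left(C \right)} = \frac{C - 97}{53} = \left(-97 + C\right) \frac{1}{53} = - \frac{97}{53} + \frac{C}{53}$)
$\frac{n{\left(-18 \right)}}{-18404} + \frac{I{\left(174,-7 \right)}}{36056} = \frac{- \frac{97}{53} + \frac{1}{53} \left(-18\right)}{-18404} + \frac{\left(-223\right) \frac{1}{-7}}{36056} = \left(- \frac{97}{53} - \frac{18}{53}\right) \left(- \frac{1}{18404}\right) + \left(-223\right) \left(- \frac{1}{7}\right) \frac{1}{36056} = \left(- \frac{115}{53}\right) \left(- \frac{1}{18404}\right) + \frac{223}{7} \cdot \frac{1}{36056} = \frac{115}{975412} + \frac{223}{252392} = \frac{61635489}{61546546376}$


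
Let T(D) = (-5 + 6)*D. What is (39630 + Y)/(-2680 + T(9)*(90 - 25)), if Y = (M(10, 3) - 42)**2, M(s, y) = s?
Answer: -40654/2095 ≈ -19.405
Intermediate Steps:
T(D) = D (T(D) = 1*D = D)
Y = 1024 (Y = (10 - 42)**2 = (-32)**2 = 1024)
(39630 + Y)/(-2680 + T(9)*(90 - 25)) = (39630 + 1024)/(-2680 + 9*(90 - 25)) = 40654/(-2680 + 9*65) = 40654/(-2680 + 585) = 40654/(-2095) = 40654*(-1/2095) = -40654/2095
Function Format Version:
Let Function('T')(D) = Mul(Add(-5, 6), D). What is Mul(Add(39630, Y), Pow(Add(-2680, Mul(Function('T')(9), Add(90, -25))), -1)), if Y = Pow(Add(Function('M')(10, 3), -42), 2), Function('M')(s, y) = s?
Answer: Rational(-40654, 2095) ≈ -19.405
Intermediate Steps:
Function('T')(D) = D (Function('T')(D) = Mul(1, D) = D)
Y = 1024 (Y = Pow(Add(10, -42), 2) = Pow(-32, 2) = 1024)
Mul(Add(39630, Y), Pow(Add(-2680, Mul(Function('T')(9), Add(90, -25))), -1)) = Mul(Add(39630, 1024), Pow(Add(-2680, Mul(9, Add(90, -25))), -1)) = Mul(40654, Pow(Add(-2680, Mul(9, 65)), -1)) = Mul(40654, Pow(Add(-2680, 585), -1)) = Mul(40654, Pow(-2095, -1)) = Mul(40654, Rational(-1, 2095)) = Rational(-40654, 2095)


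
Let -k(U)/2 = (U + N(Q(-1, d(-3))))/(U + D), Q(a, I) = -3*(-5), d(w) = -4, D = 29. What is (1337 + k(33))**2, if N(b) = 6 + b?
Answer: 1713380449/961 ≈ 1.7829e+6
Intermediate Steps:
Q(a, I) = 15
k(U) = -2*(21 + U)/(29 + U) (k(U) = -2*(U + (6 + 15))/(U + 29) = -2*(U + 21)/(29 + U) = -2*(21 + U)/(29 + U))
(1337 + k(33))**2 = (1337 + 2*(-21 - 1*33)/(29 + 33))**2 = (1337 + 2*(-21 - 33)/62)**2 = (1337 + 2*(1/62)*(-54))**2 = (1337 - 54/31)**2 = (41393/31)**2 = 1713380449/961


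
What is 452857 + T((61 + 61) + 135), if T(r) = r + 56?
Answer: 453170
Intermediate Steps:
T(r) = 56 + r
452857 + T((61 + 61) + 135) = 452857 + (56 + ((61 + 61) + 135)) = 452857 + (56 + (122 + 135)) = 452857 + (56 + 257) = 452857 + 313 = 453170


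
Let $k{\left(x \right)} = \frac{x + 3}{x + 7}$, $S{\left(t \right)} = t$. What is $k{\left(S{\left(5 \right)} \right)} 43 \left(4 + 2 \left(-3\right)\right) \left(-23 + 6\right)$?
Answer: $\frac{2924}{3} \approx 974.67$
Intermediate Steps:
$k{\left(x \right)} = \frac{3 + x}{7 + x}$
$k{\left(S{\left(5 \right)} \right)} 43 \left(4 + 2 \left(-3\right)\right) \left(-23 + 6\right) = \frac{3 + 5}{7 + 5} \cdot 43 \left(4 + 2 \left(-3\right)\right) \left(-23 + 6\right) = \frac{1}{12} \cdot 8 \cdot 43 \left(4 - 6\right) \left(-17\right) = \frac{1}{12} \cdot 8 \cdot 43 \left(\left(-2\right) \left(-17\right)\right) = \frac{2}{3} \cdot 43 \cdot 34 = \frac{86}{3} \cdot 34 = \frac{2924}{3}$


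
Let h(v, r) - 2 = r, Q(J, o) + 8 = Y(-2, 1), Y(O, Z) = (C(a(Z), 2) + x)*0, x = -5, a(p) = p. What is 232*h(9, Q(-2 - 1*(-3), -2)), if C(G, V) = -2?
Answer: -1392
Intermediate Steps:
Y(O, Z) = 0 (Y(O, Z) = (-2 - 5)*0 = -7*0 = 0)
Q(J, o) = -8 (Q(J, o) = -8 + 0 = -8)
h(v, r) = 2 + r
232*h(9, Q(-2 - 1*(-3), -2)) = 232*(2 - 8) = 232*(-6) = -1392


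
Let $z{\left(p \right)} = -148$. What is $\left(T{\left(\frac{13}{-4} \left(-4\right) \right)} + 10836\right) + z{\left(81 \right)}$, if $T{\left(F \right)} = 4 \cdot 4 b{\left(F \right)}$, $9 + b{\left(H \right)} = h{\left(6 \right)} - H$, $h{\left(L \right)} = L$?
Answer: $10432$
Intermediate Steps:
$b{\left(H \right)} = -3 - H$ ($b{\left(H \right)} = -9 - \left(-6 + H\right) = -3 - H$)
$T{\left(F \right)} = -48 - 16 F$ ($T{\left(F \right)} = 4 \cdot 4 \left(-3 - F\right) = 16 \left(-3 - F\right) = -48 - 16 F$)
$\left(T{\left(\frac{13}{-4} \left(-4\right) \right)} + 10836\right) + z{\left(81 \right)} = \left(\left(-48 - 16 \frac{13}{-4} \left(-4\right)\right) + 10836\right) - 148 = \left(\left(-48 - 16 \cdot 13 \left(- \frac{1}{4}\right) \left(-4\right)\right) + 10836\right) - 148 = \left(\left(-48 - 16 \left(\left(- \frac{13}{4}\right) \left(-4\right)\right)\right) + 10836\right) - 148 = \left(\left(-48 - 208\right) + 10836\right) - 148 = \left(-256 + 10836\right) - 148 = 10580 - 148 = 10432$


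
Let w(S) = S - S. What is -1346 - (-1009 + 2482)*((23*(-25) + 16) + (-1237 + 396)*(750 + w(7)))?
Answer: 929916811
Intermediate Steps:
w(S) = 0
-1346 - (-1009 + 2482)*((23*(-25) + 16) + (-1237 + 396)*(750 + w(7))) = -1346 - (-1009 + 2482)*((23*(-25) + 16) + (-1237 + 396)*(750 + 0)) = -1346 - 1473*((-575 + 16) - 841*750) = -1346 - 1473*(-559 - 630750) = -1346 - 1473*(-631309) = -1346 - 1*(-929918157) = -1346 + 929918157 = 929916811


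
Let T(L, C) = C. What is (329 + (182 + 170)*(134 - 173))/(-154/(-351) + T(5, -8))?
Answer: 4703049/2654 ≈ 1772.1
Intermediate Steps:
(329 + (182 + 170)*(134 - 173))/(-154/(-351) + T(5, -8)) = (329 + (182 + 170)*(134 - 173))/(-154/(-351) - 8) = (329 + 352*(-39))/(-154*(-1/351) - 8) = (329 - 13728)/(154/351 - 8) = -13399/(-2654/351) = -13399*(-351/2654) = 4703049/2654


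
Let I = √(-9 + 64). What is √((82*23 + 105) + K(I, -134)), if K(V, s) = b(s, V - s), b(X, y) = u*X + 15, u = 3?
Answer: 2*√401 ≈ 40.050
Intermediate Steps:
I = √55 ≈ 7.4162
b(X, y) = 15 + 3*X (b(X, y) = 3*X + 15 = 15 + 3*X)
K(V, s) = 15 + 3*s
√((82*23 + 105) + K(I, -134)) = √((82*23 + 105) + (15 + 3*(-134))) = √((1886 + 105) + (15 - 402)) = √(1991 - 387) = √1604 = 2*√401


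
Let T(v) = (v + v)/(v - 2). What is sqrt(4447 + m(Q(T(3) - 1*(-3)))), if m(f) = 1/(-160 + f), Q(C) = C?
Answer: 14*sqrt(517326)/151 ≈ 66.686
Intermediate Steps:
T(v) = 2*v/(-2 + v) (T(v) = (2*v)/(-2 + v) = 2*v/(-2 + v))
sqrt(4447 + m(Q(T(3) - 1*(-3)))) = sqrt(4447 + 1/(-160 + (2*3/(-2 + 3) - 1*(-3)))) = sqrt(4447 + 1/(-160 + (2*3/1 + 3))) = sqrt(4447 + 1/(-160 + (2*3*1 + 3))) = sqrt(4447 + 1/(-160 + (6 + 3))) = sqrt(4447 + 1/(-160 + 9)) = sqrt(4447 + 1/(-151)) = sqrt(4447 - 1/151) = sqrt(671496/151) = 14*sqrt(517326)/151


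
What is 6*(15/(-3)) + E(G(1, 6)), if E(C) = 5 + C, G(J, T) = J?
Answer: -24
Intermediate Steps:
6*(15/(-3)) + E(G(1, 6)) = 6*(15/(-3)) + (5 + 1) = 6*(15*(-1/3)) + 6 = 6*(-5) + 6 = -30 + 6 = -24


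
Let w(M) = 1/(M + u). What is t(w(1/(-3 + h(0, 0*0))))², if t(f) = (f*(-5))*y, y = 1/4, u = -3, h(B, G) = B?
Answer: 9/64 ≈ 0.14063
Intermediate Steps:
y = ¼ (y = 1*(¼) = ¼ ≈ 0.25000)
w(M) = 1/(-3 + M) (w(M) = 1/(M - 3) = 1/(-3 + M))
t(f) = -5*f/4 (t(f) = (f*(-5))*(¼) = -5*f*(¼) = -5*f/4)
t(w(1/(-3 + h(0, 0*0))))² = (-5/(4*(-3 + 1/(-3 + 0))))² = (-5/(4*(-3 + 1/(-3))))² = (-5/(4*(-3 - ⅓)))² = (-5/(4*(-10/3)))² = (-5/4*(-3/10))² = (3/8)² = 9/64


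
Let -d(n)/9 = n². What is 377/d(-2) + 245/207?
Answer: -7691/828 ≈ -9.2887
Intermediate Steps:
d(n) = -9*n²
377/d(-2) + 245/207 = 377/((-9*(-2)²)) + 245/207 = 377/((-9*4)) + 245*(1/207) = 377/(-36) + 245/207 = 377*(-1/36) + 245/207 = -377/36 + 245/207 = -7691/828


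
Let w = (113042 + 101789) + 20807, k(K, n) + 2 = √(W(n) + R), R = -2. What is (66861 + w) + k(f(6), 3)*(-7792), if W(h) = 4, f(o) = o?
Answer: 318083 - 7792*√2 ≈ 3.0706e+5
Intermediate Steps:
k(K, n) = -2 + √2 (k(K, n) = -2 + √(4 - 2) = -2 + √2)
w = 235638 (w = 214831 + 20807 = 235638)
(66861 + w) + k(f(6), 3)*(-7792) = (66861 + 235638) + (-2 + √2)*(-7792) = 302499 + (15584 - 7792*√2) = 318083 - 7792*√2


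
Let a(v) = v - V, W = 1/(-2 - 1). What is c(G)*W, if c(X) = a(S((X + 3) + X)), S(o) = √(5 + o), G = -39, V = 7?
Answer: 7/3 - I*√70/3 ≈ 2.3333 - 2.7889*I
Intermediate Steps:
W = -⅓ (W = 1/(-3) = -⅓ ≈ -0.33333)
a(v) = -7 + v (a(v) = v - 1*7 = v - 7 = -7 + v)
c(X) = -7 + √(8 + 2*X) (c(X) = -7 + √(5 + ((X + 3) + X)) = -7 + √(5 + ((3 + X) + X)) = -7 + √(5 + (3 + 2*X)) = -7 + √(8 + 2*X))
c(G)*W = (-7 + √(8 + 2*(-39)))*(-⅓) = (-7 + √(8 - 78))*(-⅓) = (-7 + √(-70))*(-⅓) = (-7 + I*√70)*(-⅓) = 7/3 - I*√70/3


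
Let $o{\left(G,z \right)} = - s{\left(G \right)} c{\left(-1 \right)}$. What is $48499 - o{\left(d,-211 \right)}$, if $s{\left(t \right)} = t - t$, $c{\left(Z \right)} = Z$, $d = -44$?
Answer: $48499$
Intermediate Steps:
$s{\left(t \right)} = 0$
$o{\left(G,z \right)} = 0$ ($o{\left(G,z \right)} = \left(-1\right) 0 \left(-1\right) = 0 \left(-1\right) = 0$)
$48499 - o{\left(d,-211 \right)} = 48499 - 0 = 48499 + 0 = 48499$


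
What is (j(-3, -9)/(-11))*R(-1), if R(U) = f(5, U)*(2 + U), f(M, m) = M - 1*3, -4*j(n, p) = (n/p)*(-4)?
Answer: -2/33 ≈ -0.060606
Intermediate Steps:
j(n, p) = n/p (j(n, p) = -n/p*(-4)/4 = -(-1)*n/p = n/p)
f(M, m) = -3 + M (f(M, m) = M - 3 = -3 + M)
R(U) = 4 + 2*U (R(U) = (-3 + 5)*(2 + U) = 2*(2 + U) = 4 + 2*U)
(j(-3, -9)/(-11))*R(-1) = (-3/(-9)/(-11))*(4 + 2*(-1)) = (-3*(-⅑)*(-1/11))*(4 - 2) = ((⅓)*(-1/11))*2 = -1/33*2 = -2/33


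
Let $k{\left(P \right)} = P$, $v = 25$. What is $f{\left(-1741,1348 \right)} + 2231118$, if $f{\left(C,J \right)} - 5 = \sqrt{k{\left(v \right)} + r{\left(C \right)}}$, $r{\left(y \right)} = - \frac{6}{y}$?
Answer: $2231123 + \frac{\sqrt{75787471}}{1741} \approx 2.2311 \cdot 10^{6}$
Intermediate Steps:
$f{\left(C,J \right)} = 5 + \sqrt{25 - \frac{6}{C}}$
$f{\left(-1741,1348 \right)} + 2231118 = \left(5 + \sqrt{25 - \frac{6}{-1741}}\right) + 2231118 = \left(5 + \sqrt{25 - - \frac{6}{1741}}\right) + 2231118 = \left(5 + \sqrt{25 + \frac{6}{1741}}\right) + 2231118 = \left(5 + \sqrt{\frac{43531}{1741}}\right) + 2231118 = \left(5 + \frac{\sqrt{75787471}}{1741}\right) + 2231118 = 2231123 + \frac{\sqrt{75787471}}{1741}$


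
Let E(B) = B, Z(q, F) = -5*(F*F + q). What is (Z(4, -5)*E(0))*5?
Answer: 0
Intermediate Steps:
Z(q, F) = -5*q - 5*F² (Z(q, F) = -5*(F² + q) = -5*(q + F²) = -5*q - 5*F²)
(Z(4, -5)*E(0))*5 = ((-5*4 - 5*(-5)²)*0)*5 = ((-20 - 5*25)*0)*5 = ((-20 - 125)*0)*5 = -145*0*5 = 0*5 = 0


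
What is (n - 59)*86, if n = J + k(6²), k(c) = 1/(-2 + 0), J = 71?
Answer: 989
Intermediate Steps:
k(c) = -½ (k(c) = 1/(-2) = -½)
n = 141/2 (n = 71 - ½ = 141/2 ≈ 70.500)
(n - 59)*86 = (141/2 - 59)*86 = (23/2)*86 = 989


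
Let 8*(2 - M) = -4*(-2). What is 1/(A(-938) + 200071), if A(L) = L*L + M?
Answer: 1/1079916 ≈ 9.2600e-7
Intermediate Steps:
M = 1 (M = 2 - (-1)*(-2)/2 = 2 - 1/8*8 = 2 - 1 = 1)
A(L) = 1 + L**2 (A(L) = L*L + 1 = L**2 + 1 = 1 + L**2)
1/(A(-938) + 200071) = 1/((1 + (-938)**2) + 200071) = 1/((1 + 879844) + 200071) = 1/(879845 + 200071) = 1/1079916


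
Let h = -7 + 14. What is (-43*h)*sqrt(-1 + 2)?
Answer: -301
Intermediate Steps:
h = 7
(-43*h)*sqrt(-1 + 2) = (-43*7)*sqrt(-1 + 2) = -301*sqrt(1) = -301*1 = -301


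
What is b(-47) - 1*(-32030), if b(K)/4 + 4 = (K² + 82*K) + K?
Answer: 25246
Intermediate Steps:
b(K) = -16 + 4*K² + 332*K (b(K) = -16 + 4*((K² + 82*K) + K) = -16 + 4*(K² + 83*K) = -16 + (4*K² + 332*K) = -16 + 4*K² + 332*K)
b(-47) - 1*(-32030) = (-16 + 4*(-47)² + 332*(-47)) - 1*(-32030) = (-16 + 4*2209 - 15604) + 32030 = (-16 + 8836 - 15604) + 32030 = -6784 + 32030 = 25246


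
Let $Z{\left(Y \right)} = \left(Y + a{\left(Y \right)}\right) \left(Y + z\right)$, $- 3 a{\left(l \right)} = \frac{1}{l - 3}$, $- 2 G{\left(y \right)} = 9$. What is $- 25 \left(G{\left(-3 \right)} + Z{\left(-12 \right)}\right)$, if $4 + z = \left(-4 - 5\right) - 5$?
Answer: $- \frac{53225}{6} \approx -8870.8$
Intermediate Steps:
$G{\left(y \right)} = - \frac{9}{2}$ ($G{\left(y \right)} = \left(- \frac{1}{2}\right) 9 = - \frac{9}{2}$)
$a{\left(l \right)} = - \frac{1}{3 \left(-3 + l\right)}$ ($a{\left(l \right)} = - \frac{1}{3 \left(l - 3\right)} = - \frac{1}{3 \left(-3 + l\right)}$)
$z = -18$ ($z = -4 - 14 = -18$)
$Z{\left(Y \right)} = \left(-18 + Y\right) \left(Y - \frac{1}{-9 + 3 Y}\right)$ ($Z{\left(Y \right)} = \left(Y - \frac{1}{-9 + 3 Y}\right) \left(Y - 18\right) = \left(Y - \frac{1}{-9 + 3 Y}\right) \left(-18 + Y\right) = \left(-18 + Y\right) \left(Y - \frac{1}{-9 + 3 Y}\right)$)
$- 25 \left(G{\left(-3 \right)} + Z{\left(-12 \right)}\right) = - 25 \left(- \frac{9}{2} + \frac{6 - -4 - 12 \left(-18 - 12\right) \left(-3 - 12\right)}{-3 - 12}\right) = - 25 \left(- \frac{9}{2} + \frac{6 + 4 - \left(-360\right) \left(-15\right)}{-15}\right) = - 25 \left(- \frac{9}{2} - \frac{6 + 4 - 5400}{15}\right) = - 25 \left(- \frac{9}{2} - - \frac{1078}{3}\right) = - 25 \left(- \frac{9}{2} + \frac{1078}{3}\right) = \left(-25\right) \frac{2129}{6} = - \frac{53225}{6}$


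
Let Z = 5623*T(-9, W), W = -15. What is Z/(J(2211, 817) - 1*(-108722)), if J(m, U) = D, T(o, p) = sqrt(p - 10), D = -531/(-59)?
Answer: 28115*I/108731 ≈ 0.25857*I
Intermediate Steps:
D = 9 (D = -531*(-1/59) = 9)
T(o, p) = sqrt(-10 + p)
J(m, U) = 9
Z = 28115*I (Z = 5623*sqrt(-10 - 15) = 5623*sqrt(-25) = 5623*(5*I) = 28115*I ≈ 28115.0*I)
Z/(J(2211, 817) - 1*(-108722)) = (28115*I)/(9 - 1*(-108722)) = (28115*I)/(9 + 108722) = (28115*I)/108731 = (28115*I)*(1/108731) = 28115*I/108731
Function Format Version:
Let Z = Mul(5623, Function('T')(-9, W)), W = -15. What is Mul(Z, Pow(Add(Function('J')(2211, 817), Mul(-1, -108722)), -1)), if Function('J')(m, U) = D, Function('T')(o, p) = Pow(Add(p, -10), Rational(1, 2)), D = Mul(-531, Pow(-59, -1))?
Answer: Mul(Rational(28115, 108731), I) ≈ Mul(0.25857, I)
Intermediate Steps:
D = 9 (D = Mul(-531, Rational(-1, 59)) = 9)
Function('T')(o, p) = Pow(Add(-10, p), Rational(1, 2))
Function('J')(m, U) = 9
Z = Mul(28115, I) (Z = Mul(5623, Pow(Add(-10, -15), Rational(1, 2))) = Mul(5623, Pow(-25, Rational(1, 2))) = Mul(5623, Mul(5, I)) = Mul(28115, I) ≈ Mul(28115., I))
Mul(Z, Pow(Add(Function('J')(2211, 817), Mul(-1, -108722)), -1)) = Mul(Mul(28115, I), Pow(Add(9, Mul(-1, -108722)), -1)) = Mul(Mul(28115, I), Pow(Add(9, 108722), -1)) = Mul(Mul(28115, I), Pow(108731, -1)) = Mul(Mul(28115, I), Rational(1, 108731)) = Mul(Rational(28115, 108731), I)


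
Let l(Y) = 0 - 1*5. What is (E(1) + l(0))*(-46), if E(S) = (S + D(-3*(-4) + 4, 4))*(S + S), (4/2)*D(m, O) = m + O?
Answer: -782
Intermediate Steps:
D(m, O) = O/2 + m/2 (D(m, O) = (m + O)/2 = (O + m)/2 = O/2 + m/2)
l(Y) = -5 (l(Y) = 0 - 5 = -5)
E(S) = 2*S*(10 + S) (E(S) = (S + ((½)*4 + (-3*(-4) + 4)/2))*(S + S) = (S + (2 + (12 + 4)/2))*(2*S) = (S + (2 + (½)*16))*(2*S) = (S + (2 + 8))*(2*S) = (S + 10)*(2*S) = (10 + S)*(2*S) = 2*S*(10 + S))
(E(1) + l(0))*(-46) = (2*1*(10 + 1) - 5)*(-46) = (2*1*11 - 5)*(-46) = (22 - 5)*(-46) = 17*(-46) = -782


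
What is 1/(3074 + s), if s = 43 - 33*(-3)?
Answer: 1/3216 ≈ 0.00031095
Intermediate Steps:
s = 142 (s = 43 + 99 = 142)
1/(3074 + s) = 1/(3074 + 142) = 1/3216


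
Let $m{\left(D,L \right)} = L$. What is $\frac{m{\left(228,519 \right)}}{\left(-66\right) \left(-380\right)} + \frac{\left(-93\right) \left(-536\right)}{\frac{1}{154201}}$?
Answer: $\frac{64260071705453}{8360} \approx 7.6866 \cdot 10^{9}$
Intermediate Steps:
$\frac{m{\left(228,519 \right)}}{\left(-66\right) \left(-380\right)} + \frac{\left(-93\right) \left(-536\right)}{\frac{1}{154201}} = \frac{519}{\left(-66\right) \left(-380\right)} + \frac{\left(-93\right) \left(-536\right)}{\frac{1}{154201}} = \frac{519}{25080} + 49848 \frac{1}{\frac{1}{154201}} = 519 \cdot \frac{1}{25080} + 49848 \cdot 154201 = \frac{173}{8360} + 7686611448 = \frac{64260071705453}{8360}$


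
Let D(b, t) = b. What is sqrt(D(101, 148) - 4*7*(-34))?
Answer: 9*sqrt(13) ≈ 32.450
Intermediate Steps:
sqrt(D(101, 148) - 4*7*(-34)) = sqrt(101 - 4*7*(-34)) = sqrt(101 - 28*(-34)) = sqrt(101 + 952) = sqrt(1053) = 9*sqrt(13)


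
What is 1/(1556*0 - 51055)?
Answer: -1/51055 ≈ -1.9587e-5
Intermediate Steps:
1/(1556*0 - 51055) = 1/(0 - 51055) = 1/(-51055) = -1/51055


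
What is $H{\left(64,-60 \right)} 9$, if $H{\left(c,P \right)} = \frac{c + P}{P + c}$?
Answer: $9$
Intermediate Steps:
$H{\left(c,P \right)} = 1$ ($H{\left(c,P \right)} = \frac{P + c}{P + c} = 1$)
$H{\left(64,-60 \right)} 9 = 1 \cdot 9 = 9$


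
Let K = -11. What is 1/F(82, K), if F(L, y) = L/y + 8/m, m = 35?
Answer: -385/2782 ≈ -0.13839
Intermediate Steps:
F(L, y) = 8/35 + L/y (F(L, y) = L/y + 8/35 = 8/35 + L/y)
1/F(82, K) = 1/(8/35 + 82/(-11)) = 1/(8/35 + 82*(-1/11)) = 1/(8/35 - 82/11) = 1/(-2782/385) = -385/2782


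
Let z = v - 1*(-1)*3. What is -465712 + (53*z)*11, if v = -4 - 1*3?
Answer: -468044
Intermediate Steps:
v = -7 (v = -4 - 3 = -7)
z = -4 (z = -7 - 1*(-1)*3 = -7 + 1*3 = -7 + 3 = -4)
-465712 + (53*z)*11 = -465712 + (53*(-4))*11 = -465712 - 212*11 = -465712 - 2332 = -468044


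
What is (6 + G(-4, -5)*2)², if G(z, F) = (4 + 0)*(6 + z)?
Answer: 484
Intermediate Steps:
G(z, F) = 24 + 4*z (G(z, F) = 4*(6 + z) = 24 + 4*z)
(6 + G(-4, -5)*2)² = (6 + (24 + 4*(-4))*2)² = (6 + (24 - 16)*2)² = (6 + 8*2)² = (6 + 16)² = 22² = 484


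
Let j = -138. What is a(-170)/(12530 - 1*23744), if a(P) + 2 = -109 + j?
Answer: 83/3738 ≈ 0.022204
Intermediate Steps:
a(P) = -249 (a(P) = -2 + (-109 - 138) = -2 - 247 = -249)
a(-170)/(12530 - 1*23744) = -249/(12530 - 1*23744) = -249/(12530 - 23744) = -249/(-11214) = -249*(-1/11214) = 83/3738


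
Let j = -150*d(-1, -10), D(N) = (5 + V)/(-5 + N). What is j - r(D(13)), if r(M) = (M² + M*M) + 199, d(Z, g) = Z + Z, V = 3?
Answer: 99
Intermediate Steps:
D(N) = 8/(-5 + N) (D(N) = (5 + 3)/(-5 + N) = 8/(-5 + N))
d(Z, g) = 2*Z
r(M) = 199 + 2*M² (r(M) = (M² + M²) + 199 = 2*M² + 199 = 199 + 2*M²)
j = 300 (j = -300*(-1) = -150*(-2) = 300)
j - r(D(13)) = 300 - (199 + 2*(8/(-5 + 13))²) = 300 - (199 + 2*(8/8)²) = 300 - (199 + 2*(8*(⅛))²) = 300 - (199 + 2*1²) = 300 - (199 + 2*1) = 300 - (199 + 2) = 300 - 1*201 = 300 - 201 = 99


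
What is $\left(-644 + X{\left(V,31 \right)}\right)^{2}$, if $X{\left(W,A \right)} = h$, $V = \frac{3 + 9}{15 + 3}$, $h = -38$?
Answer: $465124$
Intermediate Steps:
$V = \frac{2}{3}$ ($V = \frac{12}{18} = 12 \cdot \frac{1}{18} = \frac{2}{3} \approx 0.66667$)
$X{\left(W,A \right)} = -38$
$\left(-644 + X{\left(V,31 \right)}\right)^{2} = \left(-644 - 38\right)^{2} = \left(-682\right)^{2} = 465124$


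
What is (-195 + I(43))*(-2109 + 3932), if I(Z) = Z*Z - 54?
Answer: 2916800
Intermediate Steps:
I(Z) = -54 + Z² (I(Z) = Z² - 54 = -54 + Z²)
(-195 + I(43))*(-2109 + 3932) = (-195 + (-54 + 43²))*(-2109 + 3932) = (-195 + (-54 + 1849))*1823 = (-195 + 1795)*1823 = 1600*1823 = 2916800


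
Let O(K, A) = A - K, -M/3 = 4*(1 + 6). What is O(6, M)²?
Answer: 8100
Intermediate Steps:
M = -84 (M = -12*(1 + 6) = -12*7 = -3*28 = -84)
O(6, M)² = (-84 - 1*6)² = (-84 - 6)² = (-90)² = 8100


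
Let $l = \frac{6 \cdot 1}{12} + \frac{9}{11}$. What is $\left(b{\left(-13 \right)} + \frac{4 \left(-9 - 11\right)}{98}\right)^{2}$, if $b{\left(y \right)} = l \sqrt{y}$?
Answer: $\frac{\left(880 - 1421 i \sqrt{13}\right)^{2}}{1162084} \approx -21.922 - 7.7596 i$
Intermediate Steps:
$l = \frac{29}{22}$ ($l = 6 \cdot \frac{1}{12} + 9 \cdot \frac{1}{11} = \frac{1}{2} + \frac{9}{11} = \frac{29}{22} \approx 1.3182$)
$b{\left(y \right)} = \frac{29 \sqrt{y}}{22}$
$\left(b{\left(-13 \right)} + \frac{4 \left(-9 - 11\right)}{98}\right)^{2} = \left(\frac{29 \sqrt{-13}}{22} + \frac{4 \left(-9 - 11\right)}{98}\right)^{2} = \left(\frac{29 i \sqrt{13}}{22} + 4 \left(-20\right) \frac{1}{98}\right)^{2} = \left(\frac{29 i \sqrt{13}}{22} - \frac{40}{49}\right)^{2} = \left(- \frac{40}{49} + \frac{29 i \sqrt{13}}{22}\right)^{2}$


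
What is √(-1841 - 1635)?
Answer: 2*I*√869 ≈ 58.958*I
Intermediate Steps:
√(-1841 - 1635) = √(-3476) = 2*I*√869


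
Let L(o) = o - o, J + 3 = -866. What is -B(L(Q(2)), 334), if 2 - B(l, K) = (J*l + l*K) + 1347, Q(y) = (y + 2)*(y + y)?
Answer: 1345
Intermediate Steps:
J = -869 (J = -3 - 866 = -869)
Q(y) = 2*y*(2 + y) (Q(y) = (2 + y)*(2*y) = 2*y*(2 + y))
L(o) = 0
B(l, K) = -1345 + 869*l - K*l (B(l, K) = 2 - ((-869*l + l*K) + 1347) = 2 - ((-869*l + K*l) + 1347) = 2 - (1347 - 869*l + K*l) = 2 + (-1347 + 869*l - K*l) = -1345 + 869*l - K*l)
-B(L(Q(2)), 334) = -(-1345 + 869*0 - 1*334*0) = -(-1345 + 0 + 0) = -1*(-1345) = 1345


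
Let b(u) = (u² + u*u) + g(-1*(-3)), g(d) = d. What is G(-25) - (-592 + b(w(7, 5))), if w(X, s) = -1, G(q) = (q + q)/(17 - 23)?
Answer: 1786/3 ≈ 595.33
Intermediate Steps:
G(q) = -q/3 (G(q) = (2*q)/(-6) = (2*q)*(-⅙) = -q/3)
b(u) = 3 + 2*u² (b(u) = (u² + u*u) - 1*(-3) = (u² + u²) + 3 = 2*u² + 3 = 3 + 2*u²)
G(-25) - (-592 + b(w(7, 5))) = -⅓*(-25) - (-592 + (3 + 2*(-1)²)) = 25/3 - (-592 + (3 + 2*1)) = 25/3 - (-592 + (3 + 2)) = 25/3 - (-592 + 5) = 25/3 - 1*(-587) = 25/3 + 587 = 1786/3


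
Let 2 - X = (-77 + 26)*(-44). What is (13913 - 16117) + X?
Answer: -4446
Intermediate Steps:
X = -2242 (X = 2 - (-77 + 26)*(-44) = 2 - (-51)*(-44) = 2 - 1*2244 = 2 - 2244 = -2242)
(13913 - 16117) + X = (13913 - 16117) - 2242 = -2204 - 2242 = -4446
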